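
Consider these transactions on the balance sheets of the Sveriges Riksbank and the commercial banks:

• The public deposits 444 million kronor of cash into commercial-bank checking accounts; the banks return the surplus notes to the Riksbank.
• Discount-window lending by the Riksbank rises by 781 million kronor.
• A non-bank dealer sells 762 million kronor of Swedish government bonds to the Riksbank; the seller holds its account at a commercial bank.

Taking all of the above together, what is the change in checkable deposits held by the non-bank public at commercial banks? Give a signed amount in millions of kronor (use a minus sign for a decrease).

+1206 million

Currency deposit 444 million kronor: non-bank counterparties' bank balances rise → +444M.
Discount-window loan 781 million kronor: the counterparty is a bank, so public deposits are unchanged → 0.
Asset purchase (from non-banks) 762 million kronor: non-bank counterparties' bank balances rise → +762M.
Net: 444 + 0 + 762 = +1206 million.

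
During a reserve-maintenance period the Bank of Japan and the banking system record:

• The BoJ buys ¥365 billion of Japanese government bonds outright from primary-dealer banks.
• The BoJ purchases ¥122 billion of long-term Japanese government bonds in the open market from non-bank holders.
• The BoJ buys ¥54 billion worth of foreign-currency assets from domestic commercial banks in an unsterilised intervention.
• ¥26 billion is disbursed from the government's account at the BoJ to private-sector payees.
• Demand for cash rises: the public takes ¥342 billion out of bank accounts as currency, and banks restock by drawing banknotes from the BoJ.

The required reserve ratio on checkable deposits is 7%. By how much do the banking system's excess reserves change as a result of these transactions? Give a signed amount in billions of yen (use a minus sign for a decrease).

+¥238.58 billion

OMO purchase (from banks) ¥365 billion: reserves +¥365B, deposits 0.
Asset purchase (from non-banks) ¥122 billion: reserves +¥122B, deposits +¥122B.
FX purchase ¥54 billion: reserves +¥54B, deposits 0.
Government spending ¥26 billion: reserves +¥26B, deposits +¥26B.
Currency withdrawal ¥342 billion: reserves −¥342B, deposits −¥342B.
Totals: Δreserves = +¥225B, Δdeposits = −¥194B.
Δrequired reserves = 7% × −¥194B = −¥13.58B.
Δexcess reserves = Δreserves − Δrequired = +¥225B − (−¥13.58B) = +¥238.58 billion.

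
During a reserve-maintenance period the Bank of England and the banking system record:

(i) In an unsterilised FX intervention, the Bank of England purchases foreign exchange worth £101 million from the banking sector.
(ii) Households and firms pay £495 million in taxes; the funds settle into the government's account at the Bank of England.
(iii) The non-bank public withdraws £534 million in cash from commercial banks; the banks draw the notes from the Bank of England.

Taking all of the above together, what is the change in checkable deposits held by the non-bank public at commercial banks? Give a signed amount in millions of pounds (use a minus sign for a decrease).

-£1029 million

Bank of England balance sheet:
  Assets:      Foreign assets +£101M
  Liabilities: Bank reserves −£928M, Currency in circulation +£534M, Government deposits +£495M
Commercial banking system:
  Assets:      Reserves at CB −£928M, Foreign assets −£101M
  Liabilities: Checkable deposits −£1029M
So the change in checkable deposits held by the non-bank public at commercial banks is -£1029 million.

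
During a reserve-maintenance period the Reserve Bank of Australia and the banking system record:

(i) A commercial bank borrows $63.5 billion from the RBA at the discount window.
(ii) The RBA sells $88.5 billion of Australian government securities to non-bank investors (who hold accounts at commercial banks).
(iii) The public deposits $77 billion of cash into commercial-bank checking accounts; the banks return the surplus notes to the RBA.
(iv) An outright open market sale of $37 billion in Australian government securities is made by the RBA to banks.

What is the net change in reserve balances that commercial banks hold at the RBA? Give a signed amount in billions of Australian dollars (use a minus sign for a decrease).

RBA balance sheet:
  Assets:      Securities −$125.5B, Loans to banks +$63.5B
  Liabilities: Bank reserves +$15B, Currency in circulation −$77B
Commercial banking system:
  Assets:      Reserves at CB +$15B, Securities +$37B
  Liabilities: Checkable deposits −$11.5B, Borrowings from CB +$63.5B
So the change in reserve balances that commercial banks hold at the RBA is +$15 billion.

+$15 billion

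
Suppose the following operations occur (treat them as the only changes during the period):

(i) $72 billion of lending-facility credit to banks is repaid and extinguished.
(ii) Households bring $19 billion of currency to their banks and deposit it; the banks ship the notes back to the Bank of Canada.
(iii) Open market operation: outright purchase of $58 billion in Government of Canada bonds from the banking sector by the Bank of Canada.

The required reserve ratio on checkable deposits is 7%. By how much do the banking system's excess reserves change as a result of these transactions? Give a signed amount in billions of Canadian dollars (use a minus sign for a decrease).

Discount-window repayment $72 billion: reserves −$72B, deposits 0.
Currency deposit $19 billion: reserves +$19B, deposits +$19B.
OMO purchase (from banks) $58 billion: reserves +$58B, deposits 0.
Totals: Δreserves = +$5B, Δdeposits = +$19B.
Δrequired reserves = 7% × +$19B = +$1.33B.
Δexcess reserves = Δreserves − Δrequired = +$5B − (+$1.33B) = +$3.67 billion.

+$3.67 billion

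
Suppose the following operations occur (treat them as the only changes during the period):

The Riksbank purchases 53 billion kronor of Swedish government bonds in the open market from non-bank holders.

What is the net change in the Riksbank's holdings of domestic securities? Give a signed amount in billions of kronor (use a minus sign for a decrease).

+53 billion

Riksbank balance sheet:
  Assets:      Securities +53B
  Liabilities: Bank reserves +53B
So the change in the Riksbank's holdings of domestic securities is +53 billion.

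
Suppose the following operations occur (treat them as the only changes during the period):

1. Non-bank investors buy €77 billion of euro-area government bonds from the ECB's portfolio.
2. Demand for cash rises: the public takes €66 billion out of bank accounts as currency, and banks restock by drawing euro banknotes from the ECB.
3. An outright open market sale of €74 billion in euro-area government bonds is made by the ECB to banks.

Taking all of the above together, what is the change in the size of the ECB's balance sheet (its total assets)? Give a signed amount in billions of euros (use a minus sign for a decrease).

-€151 billion

Asset sale (to non-banks) €77 billion: an ECB asset is shed → −€77B.
Currency withdrawal €66 billion: only the composition of liabilities changes → 0.
OMO sale (to banks) €74 billion: an ECB asset is shed → −€74B.
Net: −77 + 0 − 74 = -€151 billion.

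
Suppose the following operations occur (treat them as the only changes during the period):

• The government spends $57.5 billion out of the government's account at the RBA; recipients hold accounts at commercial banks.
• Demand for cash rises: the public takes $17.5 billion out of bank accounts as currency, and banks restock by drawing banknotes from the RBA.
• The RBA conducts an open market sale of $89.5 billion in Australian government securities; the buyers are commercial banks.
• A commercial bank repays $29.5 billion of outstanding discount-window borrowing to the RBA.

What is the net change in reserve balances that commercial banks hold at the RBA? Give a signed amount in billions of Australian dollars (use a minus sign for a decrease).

RBA balance sheet:
  Assets:      Securities −$89.5B, Loans to banks −$29.5B
  Liabilities: Bank reserves −$79B, Currency in circulation +$17.5B, Government deposits −$57.5B
Commercial banking system:
  Assets:      Reserves at CB −$79B, Securities +$89.5B
  Liabilities: Checkable deposits +$40B, Borrowings from CB −$29.5B
So the change in reserve balances that commercial banks hold at the RBA is -$79 billion.

-$79 billion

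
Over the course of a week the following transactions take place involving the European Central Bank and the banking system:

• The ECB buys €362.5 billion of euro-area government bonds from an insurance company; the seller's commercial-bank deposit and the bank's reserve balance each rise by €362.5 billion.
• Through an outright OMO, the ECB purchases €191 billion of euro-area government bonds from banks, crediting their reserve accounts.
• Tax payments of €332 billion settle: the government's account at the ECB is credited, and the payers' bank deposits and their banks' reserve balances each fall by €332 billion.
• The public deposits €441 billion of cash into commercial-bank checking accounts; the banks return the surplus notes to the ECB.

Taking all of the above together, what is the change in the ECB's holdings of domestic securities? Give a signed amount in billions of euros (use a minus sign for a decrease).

Asset purchase (from non-banks) €362.5 billion: securities added to the ECB's portfolio → +€362.5B.
OMO purchase (from banks) €191 billion: securities added to the ECB's portfolio → +€191B.
Government account inflow €332 billion: the ECB's securities portfolio is untouched → 0.
Currency deposit €441 billion: the ECB's securities portfolio is untouched → 0.
Net: 362.5 + 191 + 0 + 0 = +€553.5 billion.

+€553.5 billion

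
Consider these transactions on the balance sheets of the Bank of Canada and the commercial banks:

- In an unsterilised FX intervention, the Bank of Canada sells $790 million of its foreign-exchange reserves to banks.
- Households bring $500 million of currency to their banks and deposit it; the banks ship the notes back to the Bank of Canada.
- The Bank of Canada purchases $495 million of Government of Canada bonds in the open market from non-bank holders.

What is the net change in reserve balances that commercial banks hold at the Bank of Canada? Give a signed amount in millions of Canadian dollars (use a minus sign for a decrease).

FX sale $790 million: the buying banks pay out of their reserve balances → −$790M.
Currency deposit $500 million: returned notes are swapped for reserve credit → +$500M.
Asset purchase (from non-banks) $495 million: the Bank of Canada pays by crediting reserve accounts → +$495M.
Net: −790 + 500 + 495 = +$205 million.

+$205 million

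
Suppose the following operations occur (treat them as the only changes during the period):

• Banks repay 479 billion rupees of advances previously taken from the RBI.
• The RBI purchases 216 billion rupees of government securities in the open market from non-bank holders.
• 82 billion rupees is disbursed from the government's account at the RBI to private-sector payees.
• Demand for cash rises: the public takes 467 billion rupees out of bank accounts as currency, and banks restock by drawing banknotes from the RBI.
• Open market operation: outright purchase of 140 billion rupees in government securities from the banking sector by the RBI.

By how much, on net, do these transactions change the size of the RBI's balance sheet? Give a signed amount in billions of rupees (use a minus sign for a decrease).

RBI balance sheet:
  Assets:      Securities +356B, Loans to banks −479B
  Liabilities: Bank reserves −508B, Currency in circulation +467B, Government deposits −82B
Change in total RBI assets = -123 billion.

-123 billion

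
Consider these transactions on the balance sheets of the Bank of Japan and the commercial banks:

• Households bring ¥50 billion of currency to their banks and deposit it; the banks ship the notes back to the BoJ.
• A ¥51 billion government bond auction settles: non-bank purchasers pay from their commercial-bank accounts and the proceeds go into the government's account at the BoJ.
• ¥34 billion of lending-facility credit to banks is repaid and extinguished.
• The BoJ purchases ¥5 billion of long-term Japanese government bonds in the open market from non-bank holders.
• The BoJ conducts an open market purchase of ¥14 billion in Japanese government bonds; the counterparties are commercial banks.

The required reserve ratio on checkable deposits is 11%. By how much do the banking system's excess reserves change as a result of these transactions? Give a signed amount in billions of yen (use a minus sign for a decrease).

Currency deposit ¥50 billion: reserves +¥50B, deposits +¥50B.
Government account inflow ¥51 billion: reserves −¥51B, deposits −¥51B.
Discount-window repayment ¥34 billion: reserves −¥34B, deposits 0.
Asset purchase (from non-banks) ¥5 billion: reserves +¥5B, deposits +¥5B.
OMO purchase (from banks) ¥14 billion: reserves +¥14B, deposits 0.
Totals: Δreserves = −¥16B, Δdeposits = +¥4B.
Δrequired reserves = 11% × +¥4B = +¥0.44B.
Δexcess reserves = Δreserves − Δrequired = −¥16B − (+¥0.44B) = -¥16.44 billion.

-¥16.44 billion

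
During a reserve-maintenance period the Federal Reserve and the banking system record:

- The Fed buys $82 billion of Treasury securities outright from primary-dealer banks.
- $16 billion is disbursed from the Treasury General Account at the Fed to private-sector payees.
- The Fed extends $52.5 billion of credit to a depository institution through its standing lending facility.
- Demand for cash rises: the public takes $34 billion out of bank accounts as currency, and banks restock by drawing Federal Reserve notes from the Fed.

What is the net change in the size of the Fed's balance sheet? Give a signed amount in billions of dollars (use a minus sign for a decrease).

+$134.5 billion

Fed balance sheet:
  Assets:      Securities +$82B, Loans to banks +$52.5B
  Liabilities: Bank reserves +$116.5B, Currency in circulation +$34B, Government deposits −$16B
Change in total Fed assets = +$134.5 billion.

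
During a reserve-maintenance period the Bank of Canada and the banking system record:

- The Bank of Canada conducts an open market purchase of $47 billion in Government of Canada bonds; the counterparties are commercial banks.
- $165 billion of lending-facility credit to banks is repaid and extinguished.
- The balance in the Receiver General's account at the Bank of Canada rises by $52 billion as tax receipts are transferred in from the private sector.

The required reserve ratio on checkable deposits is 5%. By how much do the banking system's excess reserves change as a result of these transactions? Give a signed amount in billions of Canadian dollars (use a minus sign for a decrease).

OMO purchase (from banks) $47 billion: reserves +$47B, deposits 0.
Discount-window repayment $165 billion: reserves −$165B, deposits 0.
Government account inflow $52 billion: reserves −$52B, deposits −$52B.
Totals: Δreserves = −$170B, Δdeposits = −$52B.
Δrequired reserves = 5% × −$52B = −$2.6B.
Δexcess reserves = Δreserves − Δrequired = −$170B − (−$2.6B) = -$167.4 billion.

-$167.4 billion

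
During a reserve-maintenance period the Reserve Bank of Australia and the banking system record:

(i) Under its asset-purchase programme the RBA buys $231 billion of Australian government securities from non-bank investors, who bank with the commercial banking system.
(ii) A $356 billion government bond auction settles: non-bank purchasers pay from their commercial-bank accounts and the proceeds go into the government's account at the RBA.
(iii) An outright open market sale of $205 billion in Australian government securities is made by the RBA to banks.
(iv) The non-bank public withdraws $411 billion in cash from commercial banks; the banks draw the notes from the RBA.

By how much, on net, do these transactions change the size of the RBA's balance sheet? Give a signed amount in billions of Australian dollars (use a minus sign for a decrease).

RBA balance sheet:
  Assets:      Securities +$26B
  Liabilities: Bank reserves −$741B, Currency in circulation +$411B, Government deposits +$356B
Change in total RBA assets = +$26 billion.

+$26 billion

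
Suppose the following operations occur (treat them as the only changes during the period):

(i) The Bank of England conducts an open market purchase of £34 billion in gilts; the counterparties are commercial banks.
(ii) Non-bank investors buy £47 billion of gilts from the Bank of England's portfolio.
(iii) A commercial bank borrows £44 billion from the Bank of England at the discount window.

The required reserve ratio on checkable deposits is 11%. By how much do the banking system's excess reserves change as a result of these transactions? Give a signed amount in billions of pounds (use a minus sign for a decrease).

+£36.17 billion

OMO purchase (from banks) £34 billion: reserves +£34B, deposits 0.
Asset sale (to non-banks) £47 billion: reserves −£47B, deposits −£47B.
Discount-window loan £44 billion: reserves +£44B, deposits 0.
Totals: Δreserves = +£31B, Δdeposits = −£47B.
Δrequired reserves = 11% × −£47B = −£5.17B.
Δexcess reserves = Δreserves − Δrequired = +£31B − (−£5.17B) = +£36.17 billion.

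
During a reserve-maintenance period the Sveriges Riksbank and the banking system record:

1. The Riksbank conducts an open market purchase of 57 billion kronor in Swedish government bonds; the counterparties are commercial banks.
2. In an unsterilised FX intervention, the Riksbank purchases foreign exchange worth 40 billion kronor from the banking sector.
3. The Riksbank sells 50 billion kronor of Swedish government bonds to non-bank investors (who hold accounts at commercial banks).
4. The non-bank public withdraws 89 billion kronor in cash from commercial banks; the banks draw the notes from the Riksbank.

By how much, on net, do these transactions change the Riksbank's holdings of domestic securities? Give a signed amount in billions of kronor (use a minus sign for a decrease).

+7 billion

OMO purchase (from banks) 57 billion kronor: securities added to the Riksbank's portfolio → +57B.
FX purchase 40 billion kronor: the Riksbank's securities portfolio is untouched → 0.
Asset sale (to non-banks) 50 billion kronor: securities removed from the Riksbank's portfolio → −50B.
Currency withdrawal 89 billion kronor: the Riksbank's securities portfolio is untouched → 0.
Net: 57 + 0 − 50 + 0 = +7 billion.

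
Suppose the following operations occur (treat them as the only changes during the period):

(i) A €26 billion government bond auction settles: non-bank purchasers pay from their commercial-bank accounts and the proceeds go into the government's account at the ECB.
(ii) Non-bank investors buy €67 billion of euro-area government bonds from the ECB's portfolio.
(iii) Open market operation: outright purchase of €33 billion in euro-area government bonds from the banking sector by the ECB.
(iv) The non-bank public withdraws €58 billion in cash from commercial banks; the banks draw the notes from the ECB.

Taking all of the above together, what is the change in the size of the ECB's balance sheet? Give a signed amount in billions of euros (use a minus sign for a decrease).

-€34 billion

ECB balance sheet:
  Assets:      Securities −€34B
  Liabilities: Bank reserves −€118B, Currency in circulation +€58B, Government deposits +€26B
Commercial banking system:
  Assets:      Reserves at CB −€118B, Securities −€33B
  Liabilities: Checkable deposits −€151B
Change in total ECB assets = -€34 billion.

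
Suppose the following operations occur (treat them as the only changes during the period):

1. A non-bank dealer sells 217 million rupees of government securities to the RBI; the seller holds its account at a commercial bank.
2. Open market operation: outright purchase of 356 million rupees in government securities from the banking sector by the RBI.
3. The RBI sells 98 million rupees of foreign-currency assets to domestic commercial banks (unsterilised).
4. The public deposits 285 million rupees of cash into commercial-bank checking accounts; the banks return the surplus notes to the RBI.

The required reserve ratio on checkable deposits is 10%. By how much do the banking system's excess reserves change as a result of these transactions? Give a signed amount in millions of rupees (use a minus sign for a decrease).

Asset purchase (from non-banks) 217 million rupees: reserves +217M, deposits +217M.
OMO purchase (from banks) 356 million rupees: reserves +356M, deposits 0.
FX sale 98 million rupees: reserves −98M, deposits 0.
Currency deposit 285 million rupees: reserves +285M, deposits +285M.
Totals: Δreserves = +760M, Δdeposits = +502M.
Δrequired reserves = 10% × +502M = +50.2M.
Δexcess reserves = Δreserves − Δrequired = +760M − (+50.2M) = +709.8 million.

+709.8 million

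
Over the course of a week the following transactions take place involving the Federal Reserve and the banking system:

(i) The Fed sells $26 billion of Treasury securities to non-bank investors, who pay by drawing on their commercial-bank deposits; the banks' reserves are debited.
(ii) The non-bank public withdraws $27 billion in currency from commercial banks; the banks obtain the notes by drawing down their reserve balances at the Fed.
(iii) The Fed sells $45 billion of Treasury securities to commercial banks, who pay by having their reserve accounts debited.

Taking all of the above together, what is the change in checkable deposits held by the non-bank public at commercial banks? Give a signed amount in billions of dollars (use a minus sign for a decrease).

Asset sale (to non-banks) $26 billion: non-bank counterparties' bank balances fall → −$26B.
Currency withdrawal $27 billion: non-bank counterparties' bank balances fall → −$27B.
OMO sale (to banks) $45 billion: the counterparty is a bank, so public deposits are unchanged → 0.
Net: −26 − 27 + 0 = -$53 billion.

-$53 billion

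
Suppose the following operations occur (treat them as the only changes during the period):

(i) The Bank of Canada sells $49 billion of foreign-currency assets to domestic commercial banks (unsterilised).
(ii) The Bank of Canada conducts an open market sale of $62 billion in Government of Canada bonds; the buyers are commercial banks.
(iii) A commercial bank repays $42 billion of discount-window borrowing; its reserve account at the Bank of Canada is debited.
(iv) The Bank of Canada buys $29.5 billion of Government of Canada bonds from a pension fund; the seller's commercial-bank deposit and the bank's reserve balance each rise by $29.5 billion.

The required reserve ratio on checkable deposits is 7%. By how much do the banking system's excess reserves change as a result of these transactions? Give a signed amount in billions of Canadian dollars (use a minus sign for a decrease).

-$125.565 billion

FX sale $49 billion: reserves −$49B, deposits 0.
OMO sale (to banks) $62 billion: reserves −$62B, deposits 0.
Discount-window repayment $42 billion: reserves −$42B, deposits 0.
Asset purchase (from non-banks) $29.5 billion: reserves +$29.5B, deposits +$29.5B.
Totals: Δreserves = −$123.5B, Δdeposits = +$29.5B.
Δrequired reserves = 7% × +$29.5B = +$2.065B.
Δexcess reserves = Δreserves − Δrequired = −$123.5B − (+$2.065B) = -$125.565 billion.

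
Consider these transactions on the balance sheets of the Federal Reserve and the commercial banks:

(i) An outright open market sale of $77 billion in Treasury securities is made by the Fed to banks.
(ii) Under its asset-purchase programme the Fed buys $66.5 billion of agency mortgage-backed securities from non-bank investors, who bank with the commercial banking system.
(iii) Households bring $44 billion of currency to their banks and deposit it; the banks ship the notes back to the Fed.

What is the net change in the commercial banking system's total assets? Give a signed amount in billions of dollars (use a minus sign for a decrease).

Fed balance sheet:
  Assets:      Securities −$10.5B
  Liabilities: Bank reserves +$33.5B, Currency in circulation −$44B
Commercial banking system:
  Assets:      Reserves at CB +$33.5B, Securities +$77B
  Liabilities: Checkable deposits +$110.5B
Change in total bank assets = +$110.5 billion.

+$110.5 billion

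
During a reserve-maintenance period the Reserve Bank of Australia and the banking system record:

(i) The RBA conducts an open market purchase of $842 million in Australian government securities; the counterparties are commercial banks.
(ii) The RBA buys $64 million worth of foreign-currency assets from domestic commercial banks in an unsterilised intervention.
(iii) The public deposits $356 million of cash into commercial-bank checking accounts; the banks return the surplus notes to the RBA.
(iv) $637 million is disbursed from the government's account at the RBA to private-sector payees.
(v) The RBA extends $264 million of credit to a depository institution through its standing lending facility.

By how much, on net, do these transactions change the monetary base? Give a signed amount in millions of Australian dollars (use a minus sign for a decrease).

OMO purchase (from banks) $842 million: RBA balance sheet expands → +$842M.
FX purchase $64 million: RBA balance sheet expands → +$64M.
Currency deposit $356 million: just a shift between currency and reserves — both are base money → 0.
Government spending $637 million: a non-base liability converts back to reserves → +$637M.
Discount-window loan $264 million: RBA balance sheet expands → +$264M.
Net: 842 + 64 + 0 + 637 + 264 = +$1807 million.

+$1807 million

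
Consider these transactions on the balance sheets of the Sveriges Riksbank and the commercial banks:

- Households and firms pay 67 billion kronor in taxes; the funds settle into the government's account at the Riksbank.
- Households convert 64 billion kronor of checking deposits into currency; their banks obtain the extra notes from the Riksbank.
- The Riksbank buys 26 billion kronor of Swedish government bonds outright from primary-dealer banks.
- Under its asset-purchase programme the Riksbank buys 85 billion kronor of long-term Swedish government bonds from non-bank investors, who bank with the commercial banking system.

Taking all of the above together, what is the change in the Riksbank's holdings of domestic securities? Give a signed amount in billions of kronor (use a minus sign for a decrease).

Government account inflow 67 billion kronor: the Riksbank's securities portfolio is untouched → 0.
Currency withdrawal 64 billion kronor: the Riksbank's securities portfolio is untouched → 0.
OMO purchase (from banks) 26 billion kronor: securities added to the Riksbank's portfolio → +26B.
Asset purchase (from non-banks) 85 billion kronor: securities added to the Riksbank's portfolio → +85B.
Net: 0 + 0 + 26 + 85 = +111 billion.

+111 billion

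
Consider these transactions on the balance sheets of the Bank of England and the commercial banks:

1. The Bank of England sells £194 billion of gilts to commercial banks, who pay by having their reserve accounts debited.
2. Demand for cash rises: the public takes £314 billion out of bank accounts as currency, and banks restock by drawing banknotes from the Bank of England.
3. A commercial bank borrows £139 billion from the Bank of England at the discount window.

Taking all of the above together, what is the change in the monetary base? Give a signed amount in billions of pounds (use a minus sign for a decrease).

-£55 billion

OMO sale (to banks) £194 billion: Bank of England balance sheet contracts → −£194B.
Currency withdrawal £314 billion: just a shift between currency and reserves — both are base money → 0.
Discount-window loan £139 billion: Bank of England balance sheet expands → +£139B.
Net: −194 + 0 + 139 = -£55 billion.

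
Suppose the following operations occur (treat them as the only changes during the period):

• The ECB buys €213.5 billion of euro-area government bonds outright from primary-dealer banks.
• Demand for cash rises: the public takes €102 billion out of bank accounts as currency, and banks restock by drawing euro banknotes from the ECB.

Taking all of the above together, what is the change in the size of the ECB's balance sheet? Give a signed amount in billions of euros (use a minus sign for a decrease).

+€213.5 billion

ECB balance sheet:
  Assets:      Securities +€213.5B
  Liabilities: Bank reserves +€111.5B, Currency in circulation +€102B
Commercial banking system:
  Assets:      Reserves at CB +€111.5B, Securities −€213.5B
  Liabilities: Checkable deposits −€102B
Change in total ECB assets = +€213.5 billion.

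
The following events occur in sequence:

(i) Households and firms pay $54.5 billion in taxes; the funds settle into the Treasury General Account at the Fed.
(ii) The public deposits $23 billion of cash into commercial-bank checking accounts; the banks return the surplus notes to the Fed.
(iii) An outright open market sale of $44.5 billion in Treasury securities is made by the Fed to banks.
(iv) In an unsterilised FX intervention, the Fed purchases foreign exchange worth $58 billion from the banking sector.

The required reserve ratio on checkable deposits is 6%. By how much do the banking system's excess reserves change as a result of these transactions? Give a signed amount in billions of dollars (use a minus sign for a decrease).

Government account inflow $54.5 billion: reserves −$54.5B, deposits −$54.5B.
Currency deposit $23 billion: reserves +$23B, deposits +$23B.
OMO sale (to banks) $44.5 billion: reserves −$44.5B, deposits 0.
FX purchase $58 billion: reserves +$58B, deposits 0.
Totals: Δreserves = −$18B, Δdeposits = −$31.5B.
Δrequired reserves = 6% × −$31.5B = −$1.89B.
Δexcess reserves = Δreserves − Δrequired = −$18B − (−$1.89B) = -$16.11 billion.

-$16.11 billion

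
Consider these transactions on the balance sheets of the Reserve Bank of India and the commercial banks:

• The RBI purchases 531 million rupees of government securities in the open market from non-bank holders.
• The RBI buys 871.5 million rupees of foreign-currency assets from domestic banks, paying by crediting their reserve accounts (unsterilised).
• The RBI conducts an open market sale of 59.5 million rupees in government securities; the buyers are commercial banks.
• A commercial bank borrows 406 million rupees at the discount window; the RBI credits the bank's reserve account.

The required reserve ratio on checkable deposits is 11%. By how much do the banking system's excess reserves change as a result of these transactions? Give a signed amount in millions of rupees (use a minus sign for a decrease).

+1690.59 million

Asset purchase (from non-banks) 531 million rupees: reserves +531M, deposits +531M.
FX purchase 871.5 million rupees: reserves +871.5M, deposits 0.
OMO sale (to banks) 59.5 million rupees: reserves −59.5M, deposits 0.
Discount-window loan 406 million rupees: reserves +406M, deposits 0.
Totals: Δreserves = +1749M, Δdeposits = +531M.
Δrequired reserves = 11% × +531M = +58.41M.
Δexcess reserves = Δreserves − Δrequired = +1749M − (+58.41M) = +1690.59 million.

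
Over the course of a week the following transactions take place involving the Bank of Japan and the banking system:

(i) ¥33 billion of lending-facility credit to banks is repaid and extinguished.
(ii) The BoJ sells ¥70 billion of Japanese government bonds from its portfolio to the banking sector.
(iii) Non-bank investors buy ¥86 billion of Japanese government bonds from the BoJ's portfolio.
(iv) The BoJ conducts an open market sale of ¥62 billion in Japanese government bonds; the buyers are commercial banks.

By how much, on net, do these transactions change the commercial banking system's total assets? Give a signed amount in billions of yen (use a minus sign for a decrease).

-¥119 billion

Discount-window repayment ¥33 billion: bank balance sheets shrink → −¥33B.
OMO sale (to banks) ¥70 billion: just an asset swap on bank balance sheets → 0.
Asset sale (to non-banks) ¥86 billion: bank balance sheets shrink → −¥86B.
OMO sale (to banks) ¥62 billion: just an asset swap on bank balance sheets → 0.
Net: −33 + 0 − 86 + 0 = -¥119 billion.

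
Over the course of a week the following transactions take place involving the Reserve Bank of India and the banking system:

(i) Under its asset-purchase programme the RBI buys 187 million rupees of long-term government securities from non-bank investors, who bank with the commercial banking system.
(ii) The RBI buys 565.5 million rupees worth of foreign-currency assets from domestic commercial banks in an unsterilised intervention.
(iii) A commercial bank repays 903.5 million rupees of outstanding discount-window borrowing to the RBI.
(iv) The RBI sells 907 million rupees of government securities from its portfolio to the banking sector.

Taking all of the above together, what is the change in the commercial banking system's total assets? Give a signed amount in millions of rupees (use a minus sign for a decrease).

Asset purchase (from non-banks) 187 million rupees: bank balance sheets expand → +187M.
FX purchase 565.5 million rupees: just an asset swap on bank balance sheets → 0.
Discount-window repayment 903.5 million rupees: bank balance sheets shrink → −903.5M.
OMO sale (to banks) 907 million rupees: just an asset swap on bank balance sheets → 0.
Net: 187 + 0 − 903.5 + 0 = -716.5 million.

-716.5 million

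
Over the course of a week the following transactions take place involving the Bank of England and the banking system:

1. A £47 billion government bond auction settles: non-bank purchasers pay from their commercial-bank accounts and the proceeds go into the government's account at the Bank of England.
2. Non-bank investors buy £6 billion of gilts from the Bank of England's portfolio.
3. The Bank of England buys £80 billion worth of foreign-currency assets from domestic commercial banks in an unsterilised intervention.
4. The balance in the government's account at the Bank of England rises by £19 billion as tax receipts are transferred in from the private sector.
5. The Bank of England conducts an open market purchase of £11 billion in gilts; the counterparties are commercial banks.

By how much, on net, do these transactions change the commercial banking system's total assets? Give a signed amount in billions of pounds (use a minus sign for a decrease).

-£72 billion

Bank of England balance sheet:
  Assets:      Securities +£5B, Foreign assets +£80B
  Liabilities: Bank reserves +£19B, Government deposits +£66B
Commercial banking system:
  Assets:      Reserves at CB +£19B, Securities −£11B, Foreign assets −£80B
  Liabilities: Checkable deposits −£72B
Change in total bank assets = -£72 billion.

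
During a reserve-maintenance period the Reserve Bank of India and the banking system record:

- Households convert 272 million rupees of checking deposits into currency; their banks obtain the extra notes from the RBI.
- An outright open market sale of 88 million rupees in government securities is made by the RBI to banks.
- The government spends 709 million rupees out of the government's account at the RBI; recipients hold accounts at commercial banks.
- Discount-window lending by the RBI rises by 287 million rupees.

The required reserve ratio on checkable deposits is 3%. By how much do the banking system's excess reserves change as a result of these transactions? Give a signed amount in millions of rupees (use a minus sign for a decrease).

+622.89 million

Currency withdrawal 272 million rupees: reserves −272M, deposits −272M.
OMO sale (to banks) 88 million rupees: reserves −88M, deposits 0.
Government spending 709 million rupees: reserves +709M, deposits +709M.
Discount-window loan 287 million rupees: reserves +287M, deposits 0.
Totals: Δreserves = +636M, Δdeposits = +437M.
Δrequired reserves = 3% × +437M = +13.11M.
Δexcess reserves = Δreserves − Δrequired = +636M − (+13.11M) = +622.89 million.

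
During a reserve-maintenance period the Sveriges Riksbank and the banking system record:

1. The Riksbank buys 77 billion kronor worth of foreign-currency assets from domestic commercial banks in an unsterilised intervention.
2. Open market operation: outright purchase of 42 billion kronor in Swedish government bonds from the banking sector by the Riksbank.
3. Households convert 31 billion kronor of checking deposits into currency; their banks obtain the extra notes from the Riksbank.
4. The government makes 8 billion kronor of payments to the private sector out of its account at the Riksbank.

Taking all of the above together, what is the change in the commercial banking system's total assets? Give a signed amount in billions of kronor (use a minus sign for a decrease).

-23 billion

FX purchase 77 billion kronor: just an asset swap on bank balance sheets → 0.
OMO purchase (from banks) 42 billion kronor: just an asset swap on bank balance sheets → 0.
Currency withdrawal 31 billion kronor: bank balance sheets shrink → −31B.
Government spending 8 billion kronor: bank balance sheets expand → +8B.
Net: 0 + 0 − 31 + 8 = -23 billion.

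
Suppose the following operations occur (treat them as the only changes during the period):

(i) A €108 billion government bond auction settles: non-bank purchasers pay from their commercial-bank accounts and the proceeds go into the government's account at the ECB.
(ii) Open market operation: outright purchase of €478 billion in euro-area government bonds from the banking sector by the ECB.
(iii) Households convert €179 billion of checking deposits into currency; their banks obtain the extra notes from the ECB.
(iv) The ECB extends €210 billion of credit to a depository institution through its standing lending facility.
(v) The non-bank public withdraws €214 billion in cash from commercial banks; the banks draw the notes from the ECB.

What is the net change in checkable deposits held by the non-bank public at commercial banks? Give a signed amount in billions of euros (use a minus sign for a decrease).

ECB balance sheet:
  Assets:      Securities +€478B, Loans to banks +€210B
  Liabilities: Bank reserves +€187B, Currency in circulation +€393B, Government deposits +€108B
Commercial banking system:
  Assets:      Reserves at CB +€187B, Securities −€478B
  Liabilities: Checkable deposits −€501B, Borrowings from CB +€210B
So the change in checkable deposits held by the non-bank public at commercial banks is -€501 billion.

-€501 billion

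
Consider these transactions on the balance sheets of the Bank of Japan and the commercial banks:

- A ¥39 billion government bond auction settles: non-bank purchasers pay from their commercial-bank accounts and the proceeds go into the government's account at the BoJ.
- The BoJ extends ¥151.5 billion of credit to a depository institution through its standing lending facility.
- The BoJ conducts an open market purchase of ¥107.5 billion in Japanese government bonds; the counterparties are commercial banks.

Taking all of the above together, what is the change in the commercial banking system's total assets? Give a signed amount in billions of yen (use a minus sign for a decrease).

+¥112.5 billion

BoJ balance sheet:
  Assets:      Securities +¥107.5B, Loans to banks +¥151.5B
  Liabilities: Bank reserves +¥220B, Government deposits +¥39B
Commercial banking system:
  Assets:      Reserves at CB +¥220B, Securities −¥107.5B
  Liabilities: Checkable deposits −¥39B, Borrowings from CB +¥151.5B
Change in total bank assets = +¥112.5 billion.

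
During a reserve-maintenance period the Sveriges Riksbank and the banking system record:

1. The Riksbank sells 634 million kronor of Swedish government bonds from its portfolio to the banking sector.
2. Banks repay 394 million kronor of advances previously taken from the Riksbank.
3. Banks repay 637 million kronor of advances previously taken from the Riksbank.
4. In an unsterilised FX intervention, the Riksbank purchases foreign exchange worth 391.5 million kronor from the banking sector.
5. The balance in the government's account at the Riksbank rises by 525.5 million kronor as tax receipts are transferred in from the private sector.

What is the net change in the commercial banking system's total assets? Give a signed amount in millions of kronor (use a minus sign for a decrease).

OMO sale (to banks) 634 million kronor: just an asset swap on bank balance sheets → 0.
Discount-window repayment 394 million kronor: bank balance sheets shrink → −394M.
Discount-window repayment 637 million kronor: bank balance sheets shrink → −637M.
FX purchase 391.5 million kronor: just an asset swap on bank balance sheets → 0.
Government account inflow 525.5 million kronor: bank balance sheets shrink → −525.5M.
Net: 0 − 394 − 637 + 0 − 525.5 = -1556.5 million.

-1556.5 million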